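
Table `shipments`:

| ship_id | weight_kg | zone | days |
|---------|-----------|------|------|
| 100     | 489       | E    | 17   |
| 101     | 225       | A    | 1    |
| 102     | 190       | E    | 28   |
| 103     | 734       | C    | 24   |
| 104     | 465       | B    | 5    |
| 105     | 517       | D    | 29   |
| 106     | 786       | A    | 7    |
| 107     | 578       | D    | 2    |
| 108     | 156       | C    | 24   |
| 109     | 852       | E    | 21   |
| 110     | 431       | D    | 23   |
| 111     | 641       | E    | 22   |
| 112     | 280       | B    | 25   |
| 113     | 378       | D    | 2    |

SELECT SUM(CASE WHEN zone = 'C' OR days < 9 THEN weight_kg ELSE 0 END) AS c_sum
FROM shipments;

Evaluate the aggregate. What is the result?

3322

ship_id=100: ✗
ship_id=101: ✓ → 225
ship_id=102: ✗
ship_id=103: ✓ → 734
ship_id=104: ✓ → 465
ship_id=105: ✗
ship_id=106: ✓ → 786
ship_id=107: ✓ → 578
ship_id=108: ✓ → 156
ship_id=109: ✗
ship_id=110: ✗
ship_id=111: ✗
ship_id=112: ✗
ship_id=113: ✓ → 378
c_sum = 225 + 734 + 465 + 786 + 578 + 156 + 378 = 3322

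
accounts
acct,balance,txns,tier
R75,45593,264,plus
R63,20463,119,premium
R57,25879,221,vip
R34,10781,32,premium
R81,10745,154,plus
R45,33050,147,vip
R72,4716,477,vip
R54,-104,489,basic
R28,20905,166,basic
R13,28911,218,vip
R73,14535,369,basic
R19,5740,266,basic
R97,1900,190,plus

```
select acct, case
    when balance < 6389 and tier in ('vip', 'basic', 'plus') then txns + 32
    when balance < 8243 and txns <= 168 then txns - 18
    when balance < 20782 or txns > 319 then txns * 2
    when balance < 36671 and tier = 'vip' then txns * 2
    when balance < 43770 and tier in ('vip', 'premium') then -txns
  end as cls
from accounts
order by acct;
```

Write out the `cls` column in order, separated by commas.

436, 298, NULL, 64, 294, 521, 442, 238, 509, 738, NULL, 308, 222

acct=R13: balance < 36671 and tier = 'vip' → 436
acct=R19: balance < 6389 and tier in ('vip', 'basic', 'plus') → 298
acct=R28: (no match → NULL) → NULL
acct=R34: balance < 20782 or txns > 319 → 64
acct=R45: balance < 36671 and tier = 'vip' → 294
acct=R54: balance < 6389 and tier in ('vip', 'basic', 'plus') → 521
acct=R57: balance < 36671 and tier = 'vip' → 442
acct=R63: balance < 20782 or txns > 319 → 238
acct=R72: balance < 6389 and tier in ('vip', 'basic', 'plus') → 509
acct=R73: balance < 20782 or txns > 319 → 738
acct=R75: (no match → NULL) → NULL
acct=R81: balance < 20782 or txns > 319 → 308
acct=R97: balance < 6389 and tier in ('vip', 'basic', 'plus') → 222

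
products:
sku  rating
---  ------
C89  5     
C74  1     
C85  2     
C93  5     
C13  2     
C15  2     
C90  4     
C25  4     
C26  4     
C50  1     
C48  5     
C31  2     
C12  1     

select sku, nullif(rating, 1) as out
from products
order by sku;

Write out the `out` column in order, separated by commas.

NULL, 2, 2, 4, 4, 2, 5, NULL, NULL, 2, 5, 4, 5

sku=C12: rating=1 vs 1: equal → NULL
sku=C13: rating=2 vs 1: differ → 2
sku=C15: rating=2 vs 1: differ → 2
sku=C25: rating=4 vs 1: differ → 4
sku=C26: rating=4 vs 1: differ → 4
sku=C31: rating=2 vs 1: differ → 2
sku=C48: rating=5 vs 1: differ → 5
sku=C50: rating=1 vs 1: equal → NULL
sku=C74: rating=1 vs 1: equal → NULL
sku=C85: rating=2 vs 1: differ → 2
sku=C89: rating=5 vs 1: differ → 5
sku=C90: rating=4 vs 1: differ → 4
sku=C93: rating=5 vs 1: differ → 5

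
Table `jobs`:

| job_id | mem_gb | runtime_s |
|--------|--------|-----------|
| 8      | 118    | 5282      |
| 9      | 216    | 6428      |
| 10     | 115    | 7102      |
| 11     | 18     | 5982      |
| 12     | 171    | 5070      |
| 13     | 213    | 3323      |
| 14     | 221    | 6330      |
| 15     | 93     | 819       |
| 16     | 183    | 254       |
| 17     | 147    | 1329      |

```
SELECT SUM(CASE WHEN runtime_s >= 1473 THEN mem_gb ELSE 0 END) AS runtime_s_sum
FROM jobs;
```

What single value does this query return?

job_id=8: ✓ → 118
job_id=9: ✓ → 216
job_id=10: ✓ → 115
job_id=11: ✓ → 18
job_id=12: ✓ → 171
job_id=13: ✓ → 213
job_id=14: ✓ → 221
job_id=15: ✗
job_id=16: ✗
job_id=17: ✗
runtime_s_sum = 118 + 216 + 115 + 18 + 171 + 213 + 221 = 1072

1072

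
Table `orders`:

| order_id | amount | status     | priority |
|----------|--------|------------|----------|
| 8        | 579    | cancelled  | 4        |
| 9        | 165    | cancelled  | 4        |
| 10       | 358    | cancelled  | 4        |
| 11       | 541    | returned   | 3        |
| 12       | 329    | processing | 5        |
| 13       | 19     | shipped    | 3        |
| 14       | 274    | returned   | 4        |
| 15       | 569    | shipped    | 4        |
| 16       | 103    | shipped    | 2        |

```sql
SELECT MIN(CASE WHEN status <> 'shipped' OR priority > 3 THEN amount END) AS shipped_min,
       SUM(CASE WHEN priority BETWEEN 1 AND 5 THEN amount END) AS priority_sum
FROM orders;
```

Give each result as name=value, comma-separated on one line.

shipped_min=165, priority_sum=2937

[shipped_min: status <> 'shipped' OR priority > 3]
order_id=8: ✓ → 579
order_id=9: ✓ → 165
order_id=10: ✓ → 358
order_id=11: ✓ → 541
order_id=12: ✓ → 329
order_id=13: ✗
order_id=14: ✓ → 274
order_id=15: ✓ → 569
order_id=16: ✗
shipped_min = MIN(579, 165, 358, 541, 329, 274, 569) = 165
—
[priority_sum: priority BETWEEN 1 AND 5]
order_id=8: ✓ → 579
order_id=9: ✓ → 165
order_id=10: ✓ → 358
order_id=11: ✓ → 541
order_id=12: ✓ → 329
order_id=13: ✓ → 19
order_id=14: ✓ → 274
order_id=15: ✓ → 569
order_id=16: ✓ → 103
priority_sum = 579 + 165 + 358 + 541 + 329 + 19 + 274 + 569 + 103 = 2937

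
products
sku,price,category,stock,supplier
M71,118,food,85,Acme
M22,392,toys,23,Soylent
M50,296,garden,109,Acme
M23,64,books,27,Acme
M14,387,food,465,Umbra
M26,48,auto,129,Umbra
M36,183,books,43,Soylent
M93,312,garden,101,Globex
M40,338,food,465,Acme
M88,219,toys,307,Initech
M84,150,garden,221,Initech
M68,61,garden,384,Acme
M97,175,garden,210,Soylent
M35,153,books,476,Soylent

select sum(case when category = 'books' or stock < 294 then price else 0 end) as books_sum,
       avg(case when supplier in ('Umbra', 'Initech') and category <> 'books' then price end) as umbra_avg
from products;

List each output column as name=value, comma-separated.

[books_sum: category = 'books' or stock < 294]
sku=M71: ✓ → 118
sku=M22: ✓ → 392
sku=M50: ✓ → 296
sku=M23: ✓ → 64
sku=M14: ✗
sku=M26: ✓ → 48
sku=M36: ✓ → 183
sku=M93: ✓ → 312
sku=M40: ✗
sku=M88: ✗
sku=M84: ✓ → 150
sku=M68: ✗
sku=M97: ✓ → 175
sku=M35: ✓ → 153
books_sum = 118 + 392 + 296 + 64 + 48 + 183 + 312 + 150 + 175 + 153 = 1891
—
[umbra_avg: supplier in ('Umbra', 'Initech') and category <> 'books']
sku=M71: ✗
sku=M22: ✗
sku=M50: ✗
sku=M23: ✗
sku=M14: ✓ → 387
sku=M26: ✓ → 48
sku=M36: ✗
sku=M93: ✗
sku=M40: ✗
sku=M88: ✓ → 219
sku=M84: ✓ → 150
sku=M68: ✗
sku=M97: ✗
sku=M35: ✗
umbra_avg = (387 + 48 + 219 + 150) / 4 = 201

books_sum=1891, umbra_avg=201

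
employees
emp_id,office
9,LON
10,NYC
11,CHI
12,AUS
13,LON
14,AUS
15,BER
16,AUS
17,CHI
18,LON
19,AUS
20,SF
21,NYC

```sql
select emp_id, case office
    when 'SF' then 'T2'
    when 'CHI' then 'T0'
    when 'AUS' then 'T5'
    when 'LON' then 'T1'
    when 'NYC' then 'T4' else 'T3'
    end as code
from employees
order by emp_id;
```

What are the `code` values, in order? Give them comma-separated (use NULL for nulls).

T1, T4, T0, T5, T1, T5, T3, T5, T0, T1, T5, T2, T4

emp_id=9: office='LON' → T1
emp_id=10: office='NYC' → T4
emp_id=11: office='CHI' → T0
emp_id=12: office='AUS' → T5
emp_id=13: office='LON' → T1
emp_id=14: office='AUS' → T5
emp_id=15: ELSE → T3
emp_id=16: office='AUS' → T5
emp_id=17: office='CHI' → T0
emp_id=18: office='LON' → T1
emp_id=19: office='AUS' → T5
emp_id=20: office='SF' → T2
emp_id=21: office='NYC' → T4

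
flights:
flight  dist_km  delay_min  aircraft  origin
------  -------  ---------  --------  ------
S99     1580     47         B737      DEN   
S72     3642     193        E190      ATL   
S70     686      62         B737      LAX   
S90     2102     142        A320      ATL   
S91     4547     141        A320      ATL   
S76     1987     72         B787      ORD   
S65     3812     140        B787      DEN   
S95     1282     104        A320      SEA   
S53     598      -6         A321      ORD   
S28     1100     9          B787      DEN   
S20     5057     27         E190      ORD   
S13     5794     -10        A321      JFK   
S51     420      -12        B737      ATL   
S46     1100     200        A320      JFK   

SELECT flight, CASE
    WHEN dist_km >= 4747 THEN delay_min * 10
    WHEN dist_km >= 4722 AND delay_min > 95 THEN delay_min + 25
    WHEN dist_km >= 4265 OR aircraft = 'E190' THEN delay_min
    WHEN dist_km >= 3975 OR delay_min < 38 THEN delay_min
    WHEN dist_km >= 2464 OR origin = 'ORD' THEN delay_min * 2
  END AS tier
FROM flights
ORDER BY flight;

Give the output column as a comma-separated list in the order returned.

-100, 270, 9, NULL, -12, -6, 280, NULL, 193, 144, NULL, 141, NULL, NULL

flight=S13: dist_km >= 4747 → -100
flight=S20: dist_km >= 4747 → 270
flight=S28: dist_km >= 3975 OR delay_min < 38 → 9
flight=S46: (no match → NULL) → NULL
flight=S51: dist_km >= 3975 OR delay_min < 38 → -12
flight=S53: dist_km >= 3975 OR delay_min < 38 → -6
flight=S65: dist_km >= 2464 OR origin = 'ORD' → 280
flight=S70: (no match → NULL) → NULL
flight=S72: dist_km >= 4265 OR aircraft = 'E190' → 193
flight=S76: dist_km >= 2464 OR origin = 'ORD' → 144
flight=S90: (no match → NULL) → NULL
flight=S91: dist_km >= 4265 OR aircraft = 'E190' → 141
flight=S95: (no match → NULL) → NULL
flight=S99: (no match → NULL) → NULL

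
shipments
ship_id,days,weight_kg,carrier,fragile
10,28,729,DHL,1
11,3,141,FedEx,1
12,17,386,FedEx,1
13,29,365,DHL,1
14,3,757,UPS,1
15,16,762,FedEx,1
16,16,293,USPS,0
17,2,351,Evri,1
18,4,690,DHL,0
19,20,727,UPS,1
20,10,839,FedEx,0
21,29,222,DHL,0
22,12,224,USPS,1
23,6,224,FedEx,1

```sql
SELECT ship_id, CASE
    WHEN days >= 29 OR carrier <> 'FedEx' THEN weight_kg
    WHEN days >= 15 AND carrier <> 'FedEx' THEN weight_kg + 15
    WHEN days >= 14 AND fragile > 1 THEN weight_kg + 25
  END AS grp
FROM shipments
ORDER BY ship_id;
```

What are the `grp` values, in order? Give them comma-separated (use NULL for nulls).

ship_id=10: days >= 29 OR carrier <> 'FedEx' → 729
ship_id=11: (no match → NULL) → NULL
ship_id=12: (no match → NULL) → NULL
ship_id=13: days >= 29 OR carrier <> 'FedEx' → 365
ship_id=14: days >= 29 OR carrier <> 'FedEx' → 757
ship_id=15: (no match → NULL) → NULL
ship_id=16: days >= 29 OR carrier <> 'FedEx' → 293
ship_id=17: days >= 29 OR carrier <> 'FedEx' → 351
ship_id=18: days >= 29 OR carrier <> 'FedEx' → 690
ship_id=19: days >= 29 OR carrier <> 'FedEx' → 727
ship_id=20: (no match → NULL) → NULL
ship_id=21: days >= 29 OR carrier <> 'FedEx' → 222
ship_id=22: days >= 29 OR carrier <> 'FedEx' → 224
ship_id=23: (no match → NULL) → NULL

729, NULL, NULL, 365, 757, NULL, 293, 351, 690, 727, NULL, 222, 224, NULL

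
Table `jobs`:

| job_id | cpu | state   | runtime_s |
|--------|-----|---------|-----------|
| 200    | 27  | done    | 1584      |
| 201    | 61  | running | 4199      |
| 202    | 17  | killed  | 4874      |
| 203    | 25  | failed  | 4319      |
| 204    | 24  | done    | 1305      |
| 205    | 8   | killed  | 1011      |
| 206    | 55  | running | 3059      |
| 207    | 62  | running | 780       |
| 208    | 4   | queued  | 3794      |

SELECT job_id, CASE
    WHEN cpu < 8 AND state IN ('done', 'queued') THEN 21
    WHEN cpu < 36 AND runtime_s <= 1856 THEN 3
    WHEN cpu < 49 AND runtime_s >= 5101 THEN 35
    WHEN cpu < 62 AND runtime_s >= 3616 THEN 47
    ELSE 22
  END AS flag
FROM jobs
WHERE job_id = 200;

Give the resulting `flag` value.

3

job_id = 200: cpu=27, state=done, runtime_s=1584.
cpu < 8 AND state IN ('done', 'queued') → false
cpu < 36 AND runtime_s <= 1856 → true → 3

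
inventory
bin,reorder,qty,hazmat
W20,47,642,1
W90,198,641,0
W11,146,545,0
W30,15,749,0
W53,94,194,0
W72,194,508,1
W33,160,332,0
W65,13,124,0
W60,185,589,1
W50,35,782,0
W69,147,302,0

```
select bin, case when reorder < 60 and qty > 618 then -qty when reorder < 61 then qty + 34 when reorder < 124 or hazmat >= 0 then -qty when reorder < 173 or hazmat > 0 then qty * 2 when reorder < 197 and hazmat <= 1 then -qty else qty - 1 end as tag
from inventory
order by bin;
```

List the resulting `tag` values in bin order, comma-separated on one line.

bin=W11: reorder < 124 or hazmat >= 0 → -545
bin=W20: reorder < 60 and qty > 618 → -642
bin=W30: reorder < 60 and qty > 618 → -749
bin=W33: reorder < 124 or hazmat >= 0 → -332
bin=W50: reorder < 60 and qty > 618 → -782
bin=W53: reorder < 124 or hazmat >= 0 → -194
bin=W60: reorder < 124 or hazmat >= 0 → -589
bin=W65: reorder < 61 → 158
bin=W69: reorder < 124 or hazmat >= 0 → -302
bin=W72: reorder < 124 or hazmat >= 0 → -508
bin=W90: reorder < 124 or hazmat >= 0 → -641

-545, -642, -749, -332, -782, -194, -589, 158, -302, -508, -641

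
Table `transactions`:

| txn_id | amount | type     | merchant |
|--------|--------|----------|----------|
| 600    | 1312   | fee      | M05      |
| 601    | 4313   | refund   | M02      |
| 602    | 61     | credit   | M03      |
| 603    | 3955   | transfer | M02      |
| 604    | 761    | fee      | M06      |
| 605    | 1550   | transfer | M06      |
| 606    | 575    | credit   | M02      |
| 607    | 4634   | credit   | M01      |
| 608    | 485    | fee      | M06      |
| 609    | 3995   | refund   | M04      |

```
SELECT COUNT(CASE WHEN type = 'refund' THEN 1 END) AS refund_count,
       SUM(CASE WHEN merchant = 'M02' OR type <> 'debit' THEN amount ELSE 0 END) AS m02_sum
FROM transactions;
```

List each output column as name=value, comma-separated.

refund_count=2, m02_sum=21641

[refund_count: type = 'refund']
txn_id=600: ✗
txn_id=601: ✓ → 1
txn_id=602: ✗
txn_id=603: ✗
txn_id=604: ✗
txn_id=605: ✗
txn_id=606: ✗
txn_id=607: ✗
txn_id=608: ✗
txn_id=609: ✓ → 1
refund_count = COUNT(1, 1) = 2
—
[m02_sum: merchant = 'M02' OR type <> 'debit']
txn_id=600: ✓ → 1312
txn_id=601: ✓ → 4313
txn_id=602: ✓ → 61
txn_id=603: ✓ → 3955
txn_id=604: ✓ → 761
txn_id=605: ✓ → 1550
txn_id=606: ✓ → 575
txn_id=607: ✓ → 4634
txn_id=608: ✓ → 485
txn_id=609: ✓ → 3995
m02_sum = 1312 + 4313 + 61 + 3955 + 761 + 1550 + 575 + 4634 + 485 + 3995 = 21641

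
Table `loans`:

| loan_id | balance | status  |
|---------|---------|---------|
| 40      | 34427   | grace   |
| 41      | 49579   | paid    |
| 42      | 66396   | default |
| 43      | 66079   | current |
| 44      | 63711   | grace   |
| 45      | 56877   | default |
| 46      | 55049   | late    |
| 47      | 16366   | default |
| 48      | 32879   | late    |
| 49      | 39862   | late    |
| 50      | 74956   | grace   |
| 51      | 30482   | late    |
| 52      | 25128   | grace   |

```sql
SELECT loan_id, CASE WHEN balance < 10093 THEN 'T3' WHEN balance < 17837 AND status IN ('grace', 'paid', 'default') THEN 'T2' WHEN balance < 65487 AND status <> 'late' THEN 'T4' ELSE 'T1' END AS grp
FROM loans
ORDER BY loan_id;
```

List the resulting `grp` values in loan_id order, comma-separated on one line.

loan_id=40: balance < 65487 AND status <> 'late' → T4
loan_id=41: balance < 65487 AND status <> 'late' → T4
loan_id=42: ELSE → T1
loan_id=43: ELSE → T1
loan_id=44: balance < 65487 AND status <> 'late' → T4
loan_id=45: balance < 65487 AND status <> 'late' → T4
loan_id=46: ELSE → T1
loan_id=47: balance < 17837 AND status IN ('grace', 'paid', 'default') → T2
loan_id=48: ELSE → T1
loan_id=49: ELSE → T1
loan_id=50: ELSE → T1
loan_id=51: ELSE → T1
loan_id=52: balance < 65487 AND status <> 'late' → T4

T4, T4, T1, T1, T4, T4, T1, T2, T1, T1, T1, T1, T4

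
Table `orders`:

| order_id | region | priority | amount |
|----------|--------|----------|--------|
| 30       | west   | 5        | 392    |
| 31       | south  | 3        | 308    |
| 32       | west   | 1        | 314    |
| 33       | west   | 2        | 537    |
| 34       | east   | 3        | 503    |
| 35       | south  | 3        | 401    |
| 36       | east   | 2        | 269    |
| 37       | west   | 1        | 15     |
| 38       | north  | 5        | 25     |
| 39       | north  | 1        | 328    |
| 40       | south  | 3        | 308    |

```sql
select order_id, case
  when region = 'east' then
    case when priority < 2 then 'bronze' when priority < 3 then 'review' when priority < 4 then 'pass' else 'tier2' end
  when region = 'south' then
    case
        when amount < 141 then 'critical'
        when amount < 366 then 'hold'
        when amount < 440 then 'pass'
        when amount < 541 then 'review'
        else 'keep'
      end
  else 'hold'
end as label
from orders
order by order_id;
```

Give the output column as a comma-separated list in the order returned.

order_id=30: region='west' → outer ELSE → hold
order_id=31: region='south' → inner[amount < 366] → hold
order_id=32: region='west' → outer ELSE → hold
order_id=33: region='west' → outer ELSE → hold
order_id=34: region='east' → inner[priority < 4] → pass
order_id=35: region='south' → inner[amount < 440] → pass
order_id=36: region='east' → inner[priority < 3] → review
order_id=37: region='west' → outer ELSE → hold
order_id=38: region='north' → outer ELSE → hold
order_id=39: region='north' → outer ELSE → hold
order_id=40: region='south' → inner[amount < 366] → hold

hold, hold, hold, hold, pass, pass, review, hold, hold, hold, hold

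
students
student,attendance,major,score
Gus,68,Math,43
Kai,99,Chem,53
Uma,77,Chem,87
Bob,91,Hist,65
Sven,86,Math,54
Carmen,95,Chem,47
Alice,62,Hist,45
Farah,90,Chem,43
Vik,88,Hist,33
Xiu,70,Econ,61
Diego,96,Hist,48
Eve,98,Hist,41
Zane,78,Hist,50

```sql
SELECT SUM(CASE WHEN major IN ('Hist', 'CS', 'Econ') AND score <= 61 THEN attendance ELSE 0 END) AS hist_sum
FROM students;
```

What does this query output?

student=Gus: ✗
student=Kai: ✗
student=Uma: ✗
student=Bob: ✗
student=Sven: ✗
student=Carmen: ✗
student=Alice: ✓ → 62
student=Farah: ✗
student=Vik: ✓ → 88
student=Xiu: ✓ → 70
student=Diego: ✓ → 96
student=Eve: ✓ → 98
student=Zane: ✓ → 78
hist_sum = 62 + 88 + 70 + 96 + 98 + 78 = 492

492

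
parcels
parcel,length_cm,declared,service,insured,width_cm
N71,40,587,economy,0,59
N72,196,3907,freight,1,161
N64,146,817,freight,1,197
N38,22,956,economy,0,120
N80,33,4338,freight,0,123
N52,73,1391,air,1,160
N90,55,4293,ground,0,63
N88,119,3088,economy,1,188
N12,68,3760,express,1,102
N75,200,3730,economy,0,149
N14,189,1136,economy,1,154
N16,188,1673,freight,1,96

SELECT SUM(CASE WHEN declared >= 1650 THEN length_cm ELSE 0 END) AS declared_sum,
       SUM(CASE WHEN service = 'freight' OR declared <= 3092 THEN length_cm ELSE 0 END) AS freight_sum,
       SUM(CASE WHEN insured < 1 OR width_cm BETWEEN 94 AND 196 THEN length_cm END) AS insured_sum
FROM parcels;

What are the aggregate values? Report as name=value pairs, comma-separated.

[declared_sum: declared >= 1650]
parcel=N71: ✗
parcel=N72: ✓ → 196
parcel=N64: ✗
parcel=N38: ✗
parcel=N80: ✓ → 33
parcel=N52: ✗
parcel=N90: ✓ → 55
parcel=N88: ✓ → 119
parcel=N12: ✓ → 68
parcel=N75: ✓ → 200
parcel=N14: ✗
parcel=N16: ✓ → 188
declared_sum = 196 + 33 + 55 + 119 + 68 + 200 + 188 = 859
—
[freight_sum: service = 'freight' OR declared <= 3092]
parcel=N71: ✓ → 40
parcel=N72: ✓ → 196
parcel=N64: ✓ → 146
parcel=N38: ✓ → 22
parcel=N80: ✓ → 33
parcel=N52: ✓ → 73
parcel=N90: ✗
parcel=N88: ✓ → 119
parcel=N12: ✗
parcel=N75: ✗
parcel=N14: ✓ → 189
parcel=N16: ✓ → 188
freight_sum = 40 + 196 + 146 + 22 + 33 + 73 + 119 + 189 + 188 = 1006
—
[insured_sum: insured < 1 OR width_cm BETWEEN 94 AND 196]
parcel=N71: ✓ → 40
parcel=N72: ✓ → 196
parcel=N64: ✗
parcel=N38: ✓ → 22
parcel=N80: ✓ → 33
parcel=N52: ✓ → 73
parcel=N90: ✓ → 55
parcel=N88: ✓ → 119
parcel=N12: ✓ → 68
parcel=N75: ✓ → 200
parcel=N14: ✓ → 189
parcel=N16: ✓ → 188
insured_sum = 40 + 196 + 22 + 33 + 73 + 55 + 119 + 68 + 200 + 189 + 188 = 1183

declared_sum=859, freight_sum=1006, insured_sum=1183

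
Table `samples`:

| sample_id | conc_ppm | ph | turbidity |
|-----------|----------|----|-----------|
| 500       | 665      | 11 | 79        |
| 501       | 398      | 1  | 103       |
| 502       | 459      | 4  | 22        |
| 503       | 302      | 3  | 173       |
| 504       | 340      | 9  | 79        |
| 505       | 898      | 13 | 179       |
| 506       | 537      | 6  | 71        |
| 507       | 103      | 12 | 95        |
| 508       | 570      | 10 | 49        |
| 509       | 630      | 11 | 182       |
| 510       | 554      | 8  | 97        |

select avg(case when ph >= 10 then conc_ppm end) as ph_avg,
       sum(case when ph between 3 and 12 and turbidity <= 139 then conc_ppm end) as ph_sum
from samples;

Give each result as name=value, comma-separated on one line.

ph_avg=573.2, ph_sum=3228

[ph_avg: ph >= 10]
sample_id=500: ✓ → 665
sample_id=501: ✗
sample_id=502: ✗
sample_id=503: ✗
sample_id=504: ✗
sample_id=505: ✓ → 898
sample_id=506: ✗
sample_id=507: ✓ → 103
sample_id=508: ✓ → 570
sample_id=509: ✓ → 630
sample_id=510: ✗
ph_avg = (665 + 898 + 103 + 570 + 630) / 5 = 573.2
—
[ph_sum: ph between 3 and 12 and turbidity <= 139]
sample_id=500: ✓ → 665
sample_id=501: ✗
sample_id=502: ✓ → 459
sample_id=503: ✗
sample_id=504: ✓ → 340
sample_id=505: ✗
sample_id=506: ✓ → 537
sample_id=507: ✓ → 103
sample_id=508: ✓ → 570
sample_id=509: ✗
sample_id=510: ✓ → 554
ph_sum = 665 + 459 + 340 + 537 + 103 + 570 + 554 = 3228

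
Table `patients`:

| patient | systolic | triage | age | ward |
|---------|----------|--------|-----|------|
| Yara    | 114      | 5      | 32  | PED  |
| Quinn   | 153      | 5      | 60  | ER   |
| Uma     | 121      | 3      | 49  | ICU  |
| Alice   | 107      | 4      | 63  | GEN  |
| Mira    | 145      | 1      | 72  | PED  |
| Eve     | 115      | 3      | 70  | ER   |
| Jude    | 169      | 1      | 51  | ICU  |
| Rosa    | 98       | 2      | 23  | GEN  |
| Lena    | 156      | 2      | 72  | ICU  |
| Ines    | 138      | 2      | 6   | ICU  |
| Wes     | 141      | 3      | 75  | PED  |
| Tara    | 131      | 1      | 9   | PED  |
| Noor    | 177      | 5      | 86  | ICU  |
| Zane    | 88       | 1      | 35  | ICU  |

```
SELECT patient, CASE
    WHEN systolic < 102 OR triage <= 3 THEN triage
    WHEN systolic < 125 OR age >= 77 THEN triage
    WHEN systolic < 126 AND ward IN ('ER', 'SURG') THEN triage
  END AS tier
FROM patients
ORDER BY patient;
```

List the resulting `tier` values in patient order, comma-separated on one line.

patient=Alice: systolic < 125 OR age >= 77 → 4
patient=Eve: systolic < 102 OR triage <= 3 → 3
patient=Ines: systolic < 102 OR triage <= 3 → 2
patient=Jude: systolic < 102 OR triage <= 3 → 1
patient=Lena: systolic < 102 OR triage <= 3 → 2
patient=Mira: systolic < 102 OR triage <= 3 → 1
patient=Noor: systolic < 125 OR age >= 77 → 5
patient=Quinn: (no match → NULL) → NULL
patient=Rosa: systolic < 102 OR triage <= 3 → 2
patient=Tara: systolic < 102 OR triage <= 3 → 1
patient=Uma: systolic < 102 OR triage <= 3 → 3
patient=Wes: systolic < 102 OR triage <= 3 → 3
patient=Yara: systolic < 125 OR age >= 77 → 5
patient=Zane: systolic < 102 OR triage <= 3 → 1

4, 3, 2, 1, 2, 1, 5, NULL, 2, 1, 3, 3, 5, 1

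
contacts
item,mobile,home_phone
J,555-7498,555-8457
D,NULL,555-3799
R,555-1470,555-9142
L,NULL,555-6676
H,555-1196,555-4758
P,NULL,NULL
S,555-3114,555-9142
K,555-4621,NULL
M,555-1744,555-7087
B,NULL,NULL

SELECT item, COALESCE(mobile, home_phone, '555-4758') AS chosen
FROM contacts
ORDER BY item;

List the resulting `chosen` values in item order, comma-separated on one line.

555-4758, 555-3799, 555-1196, 555-7498, 555-4621, 555-6676, 555-1744, 555-4758, 555-1470, 555-3114

item=B: mobile=NULL, home_phone=NULL, → literal 555-4758 → 555-4758
item=D: mobile=NULL, home_phone=555-3799 → 555-3799
item=H: mobile=555-1196 → 555-1196
item=J: mobile=555-7498 → 555-7498
item=K: mobile=555-4621 → 555-4621
item=L: mobile=NULL, home_phone=555-6676 → 555-6676
item=M: mobile=555-1744 → 555-1744
item=P: mobile=NULL, home_phone=NULL, → literal 555-4758 → 555-4758
item=R: mobile=555-1470 → 555-1470
item=S: mobile=555-3114 → 555-3114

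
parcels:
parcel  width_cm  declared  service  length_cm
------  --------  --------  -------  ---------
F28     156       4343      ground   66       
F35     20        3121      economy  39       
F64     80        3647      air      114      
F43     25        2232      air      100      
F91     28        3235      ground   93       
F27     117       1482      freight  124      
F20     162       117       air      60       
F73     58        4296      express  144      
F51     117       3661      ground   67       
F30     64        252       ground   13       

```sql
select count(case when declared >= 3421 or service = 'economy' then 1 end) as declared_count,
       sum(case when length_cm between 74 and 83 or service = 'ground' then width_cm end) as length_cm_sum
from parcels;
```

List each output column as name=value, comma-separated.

declared_count=5, length_cm_sum=365

[declared_count: declared >= 3421 or service = 'economy']
parcel=F28: ✓ → 1
parcel=F35: ✓ → 1
parcel=F64: ✓ → 1
parcel=F43: ✗
parcel=F91: ✗
parcel=F27: ✗
parcel=F20: ✗
parcel=F73: ✓ → 1
parcel=F51: ✓ → 1
parcel=F30: ✗
declared_count = COUNT(1, 1, 1, 1, 1) = 5
—
[length_cm_sum: length_cm between 74 and 83 or service = 'ground']
parcel=F28: ✓ → 156
parcel=F35: ✗
parcel=F64: ✗
parcel=F43: ✗
parcel=F91: ✓ → 28
parcel=F27: ✗
parcel=F20: ✗
parcel=F73: ✗
parcel=F51: ✓ → 117
parcel=F30: ✓ → 64
length_cm_sum = 156 + 28 + 117 + 64 = 365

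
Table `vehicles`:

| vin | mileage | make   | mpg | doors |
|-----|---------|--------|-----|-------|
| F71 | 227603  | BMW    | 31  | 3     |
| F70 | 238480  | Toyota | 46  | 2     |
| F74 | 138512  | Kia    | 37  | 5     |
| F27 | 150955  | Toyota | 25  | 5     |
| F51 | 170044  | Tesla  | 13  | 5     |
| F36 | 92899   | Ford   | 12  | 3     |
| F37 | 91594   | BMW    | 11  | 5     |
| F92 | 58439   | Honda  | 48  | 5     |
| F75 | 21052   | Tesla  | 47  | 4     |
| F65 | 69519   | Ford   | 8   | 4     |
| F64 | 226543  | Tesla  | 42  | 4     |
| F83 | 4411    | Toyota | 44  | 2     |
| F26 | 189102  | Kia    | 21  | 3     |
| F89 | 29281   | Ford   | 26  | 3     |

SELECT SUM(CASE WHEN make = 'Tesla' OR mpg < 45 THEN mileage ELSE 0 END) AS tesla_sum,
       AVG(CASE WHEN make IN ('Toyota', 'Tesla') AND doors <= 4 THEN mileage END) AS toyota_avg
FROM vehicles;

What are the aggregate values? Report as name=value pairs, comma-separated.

tesla_sum=1411515, toyota_avg=122621.5

[tesla_sum: make = 'Tesla' OR mpg < 45]
vin=F71: ✓ → 227603
vin=F70: ✗
vin=F74: ✓ → 138512
vin=F27: ✓ → 150955
vin=F51: ✓ → 170044
vin=F36: ✓ → 92899
vin=F37: ✓ → 91594
vin=F92: ✗
vin=F75: ✓ → 21052
vin=F65: ✓ → 69519
vin=F64: ✓ → 226543
vin=F83: ✓ → 4411
vin=F26: ✓ → 189102
vin=F89: ✓ → 29281
tesla_sum = 227603 + 138512 + 150955 + 170044 + 92899 + 91594 + 21052 + 69519 + 226543 + 4411 + 189102 + 29281 = 1411515
—
[toyota_avg: make IN ('Toyota', 'Tesla') AND doors <= 4]
vin=F71: ✗
vin=F70: ✓ → 238480
vin=F74: ✗
vin=F27: ✗
vin=F51: ✗
vin=F36: ✗
vin=F37: ✗
vin=F92: ✗
vin=F75: ✓ → 21052
vin=F65: ✗
vin=F64: ✓ → 226543
vin=F83: ✓ → 4411
vin=F26: ✗
vin=F89: ✗
toyota_avg = (238480 + 21052 + 226543 + 4411) / 4 = 122621.5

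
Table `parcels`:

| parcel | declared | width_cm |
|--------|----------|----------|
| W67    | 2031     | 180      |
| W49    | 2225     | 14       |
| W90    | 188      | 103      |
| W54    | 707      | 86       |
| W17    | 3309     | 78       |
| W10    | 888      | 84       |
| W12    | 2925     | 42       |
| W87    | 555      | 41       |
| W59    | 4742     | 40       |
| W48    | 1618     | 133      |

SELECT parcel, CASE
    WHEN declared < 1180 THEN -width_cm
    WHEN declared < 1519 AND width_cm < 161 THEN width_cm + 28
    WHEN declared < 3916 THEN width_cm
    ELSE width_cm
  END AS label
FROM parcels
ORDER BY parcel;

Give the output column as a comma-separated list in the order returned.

-84, 42, 78, 133, 14, -86, 40, 180, -41, -103

parcel=W10: declared < 1180 → -84
parcel=W12: declared < 3916 → 42
parcel=W17: declared < 3916 → 78
parcel=W48: declared < 3916 → 133
parcel=W49: declared < 3916 → 14
parcel=W54: declared < 1180 → -86
parcel=W59: ELSE → 40
parcel=W67: declared < 3916 → 180
parcel=W87: declared < 1180 → -41
parcel=W90: declared < 1180 → -103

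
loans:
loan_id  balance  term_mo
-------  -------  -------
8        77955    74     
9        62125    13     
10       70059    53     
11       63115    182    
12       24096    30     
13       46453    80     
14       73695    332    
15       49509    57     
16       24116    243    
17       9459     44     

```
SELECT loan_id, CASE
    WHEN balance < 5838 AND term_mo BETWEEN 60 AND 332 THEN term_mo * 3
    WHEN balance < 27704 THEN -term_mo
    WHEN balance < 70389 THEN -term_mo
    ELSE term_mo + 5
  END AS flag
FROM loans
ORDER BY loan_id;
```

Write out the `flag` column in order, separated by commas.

79, -13, -53, -182, -30, -80, 337, -57, -243, -44

loan_id=8: ELSE → 79
loan_id=9: balance < 70389 → -13
loan_id=10: balance < 70389 → -53
loan_id=11: balance < 70389 → -182
loan_id=12: balance < 27704 → -30
loan_id=13: balance < 70389 → -80
loan_id=14: ELSE → 337
loan_id=15: balance < 70389 → -57
loan_id=16: balance < 27704 → -243
loan_id=17: balance < 27704 → -44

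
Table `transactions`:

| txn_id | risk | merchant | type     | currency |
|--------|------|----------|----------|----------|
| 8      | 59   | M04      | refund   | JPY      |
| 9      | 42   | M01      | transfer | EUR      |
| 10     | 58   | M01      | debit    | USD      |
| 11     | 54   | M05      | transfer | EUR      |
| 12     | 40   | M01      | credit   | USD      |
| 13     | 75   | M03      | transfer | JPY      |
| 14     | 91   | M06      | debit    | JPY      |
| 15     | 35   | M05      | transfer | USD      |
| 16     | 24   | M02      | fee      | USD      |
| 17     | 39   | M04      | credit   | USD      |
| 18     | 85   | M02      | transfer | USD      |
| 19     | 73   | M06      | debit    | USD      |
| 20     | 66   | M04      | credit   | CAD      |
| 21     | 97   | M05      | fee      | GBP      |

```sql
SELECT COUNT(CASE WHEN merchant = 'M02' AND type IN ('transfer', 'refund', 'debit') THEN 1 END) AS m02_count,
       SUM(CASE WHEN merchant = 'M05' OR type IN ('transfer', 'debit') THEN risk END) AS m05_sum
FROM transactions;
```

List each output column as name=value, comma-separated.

m02_count=1, m05_sum=610

[m02_count: merchant = 'M02' AND type IN ('transfer', 'refund', 'debit')]
txn_id=8: ✗
txn_id=9: ✗
txn_id=10: ✗
txn_id=11: ✗
txn_id=12: ✗
txn_id=13: ✗
txn_id=14: ✗
txn_id=15: ✗
txn_id=16: ✗
txn_id=17: ✗
txn_id=18: ✓ → 1
txn_id=19: ✗
txn_id=20: ✗
txn_id=21: ✗
m02_count = COUNT(1) = 1
—
[m05_sum: merchant = 'M05' OR type IN ('transfer', 'debit')]
txn_id=8: ✗
txn_id=9: ✓ → 42
txn_id=10: ✓ → 58
txn_id=11: ✓ → 54
txn_id=12: ✗
txn_id=13: ✓ → 75
txn_id=14: ✓ → 91
txn_id=15: ✓ → 35
txn_id=16: ✗
txn_id=17: ✗
txn_id=18: ✓ → 85
txn_id=19: ✓ → 73
txn_id=20: ✗
txn_id=21: ✓ → 97
m05_sum = 42 + 58 + 54 + 75 + 91 + 35 + 85 + 73 + 97 = 610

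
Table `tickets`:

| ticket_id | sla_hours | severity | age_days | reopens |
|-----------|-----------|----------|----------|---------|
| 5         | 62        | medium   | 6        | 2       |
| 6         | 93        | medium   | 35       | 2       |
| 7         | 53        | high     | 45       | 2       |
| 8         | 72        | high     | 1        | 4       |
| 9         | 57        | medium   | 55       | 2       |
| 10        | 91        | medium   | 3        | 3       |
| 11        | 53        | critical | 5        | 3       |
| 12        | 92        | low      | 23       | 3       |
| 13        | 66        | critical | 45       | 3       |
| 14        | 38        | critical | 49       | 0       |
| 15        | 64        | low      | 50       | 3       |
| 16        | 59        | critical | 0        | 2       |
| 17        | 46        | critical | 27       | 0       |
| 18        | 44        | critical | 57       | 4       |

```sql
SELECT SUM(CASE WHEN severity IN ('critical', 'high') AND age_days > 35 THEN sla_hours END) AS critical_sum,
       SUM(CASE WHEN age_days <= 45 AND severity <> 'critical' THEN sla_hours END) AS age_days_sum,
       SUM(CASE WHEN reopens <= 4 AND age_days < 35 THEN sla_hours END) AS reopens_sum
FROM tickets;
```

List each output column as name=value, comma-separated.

critical_sum=201, age_days_sum=463, reopens_sum=475

[critical_sum: severity IN ('critical', 'high') AND age_days > 35]
ticket_id=5: ✗
ticket_id=6: ✗
ticket_id=7: ✓ → 53
ticket_id=8: ✗
ticket_id=9: ✗
ticket_id=10: ✗
ticket_id=11: ✗
ticket_id=12: ✗
ticket_id=13: ✓ → 66
ticket_id=14: ✓ → 38
ticket_id=15: ✗
ticket_id=16: ✗
ticket_id=17: ✗
ticket_id=18: ✓ → 44
critical_sum = 53 + 66 + 38 + 44 = 201
—
[age_days_sum: age_days <= 45 AND severity <> 'critical']
ticket_id=5: ✓ → 62
ticket_id=6: ✓ → 93
ticket_id=7: ✓ → 53
ticket_id=8: ✓ → 72
ticket_id=9: ✗
ticket_id=10: ✓ → 91
ticket_id=11: ✗
ticket_id=12: ✓ → 92
ticket_id=13: ✗
ticket_id=14: ✗
ticket_id=15: ✗
ticket_id=16: ✗
ticket_id=17: ✗
ticket_id=18: ✗
age_days_sum = 62 + 93 + 53 + 72 + 91 + 92 = 463
—
[reopens_sum: reopens <= 4 AND age_days < 35]
ticket_id=5: ✓ → 62
ticket_id=6: ✗
ticket_id=7: ✗
ticket_id=8: ✓ → 72
ticket_id=9: ✗
ticket_id=10: ✓ → 91
ticket_id=11: ✓ → 53
ticket_id=12: ✓ → 92
ticket_id=13: ✗
ticket_id=14: ✗
ticket_id=15: ✗
ticket_id=16: ✓ → 59
ticket_id=17: ✓ → 46
ticket_id=18: ✗
reopens_sum = 62 + 72 + 91 + 53 + 92 + 59 + 46 = 475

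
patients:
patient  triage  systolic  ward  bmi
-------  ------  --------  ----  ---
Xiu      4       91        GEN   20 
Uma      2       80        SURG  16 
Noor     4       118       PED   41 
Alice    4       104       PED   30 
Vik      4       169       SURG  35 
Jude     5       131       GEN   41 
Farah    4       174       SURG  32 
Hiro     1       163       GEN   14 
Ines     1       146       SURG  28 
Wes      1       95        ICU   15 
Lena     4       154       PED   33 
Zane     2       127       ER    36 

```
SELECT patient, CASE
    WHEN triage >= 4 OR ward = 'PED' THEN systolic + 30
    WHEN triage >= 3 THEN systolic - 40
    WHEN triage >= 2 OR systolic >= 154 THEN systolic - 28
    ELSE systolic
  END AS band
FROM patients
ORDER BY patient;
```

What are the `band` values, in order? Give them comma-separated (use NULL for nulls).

patient=Alice: triage >= 4 OR ward = 'PED' → 134
patient=Farah: triage >= 4 OR ward = 'PED' → 204
patient=Hiro: triage >= 2 OR systolic >= 154 → 135
patient=Ines: ELSE → 146
patient=Jude: triage >= 4 OR ward = 'PED' → 161
patient=Lena: triage >= 4 OR ward = 'PED' → 184
patient=Noor: triage >= 4 OR ward = 'PED' → 148
patient=Uma: triage >= 2 OR systolic >= 154 → 52
patient=Vik: triage >= 4 OR ward = 'PED' → 199
patient=Wes: ELSE → 95
patient=Xiu: triage >= 4 OR ward = 'PED' → 121
patient=Zane: triage >= 2 OR systolic >= 154 → 99

134, 204, 135, 146, 161, 184, 148, 52, 199, 95, 121, 99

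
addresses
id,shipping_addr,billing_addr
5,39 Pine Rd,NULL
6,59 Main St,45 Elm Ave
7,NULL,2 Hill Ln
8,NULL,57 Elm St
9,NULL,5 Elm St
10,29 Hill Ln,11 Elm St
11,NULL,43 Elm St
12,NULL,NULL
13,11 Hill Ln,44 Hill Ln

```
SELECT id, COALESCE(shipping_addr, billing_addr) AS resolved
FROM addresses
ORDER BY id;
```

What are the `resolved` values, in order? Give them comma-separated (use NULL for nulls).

id=5: shipping_addr=39 Pine Rd → 39 Pine Rd
id=6: shipping_addr=59 Main St → 59 Main St
id=7: shipping_addr=NULL, billing_addr=2 Hill Ln → 2 Hill Ln
id=8: shipping_addr=NULL, billing_addr=57 Elm St → 57 Elm St
id=9: shipping_addr=NULL, billing_addr=5 Elm St → 5 Elm St
id=10: shipping_addr=29 Hill Ln → 29 Hill Ln
id=11: shipping_addr=NULL, billing_addr=43 Elm St → 43 Elm St
id=12: shipping_addr=NULL, billing_addr=NULL (all NULL) → NULL
id=13: shipping_addr=11 Hill Ln → 11 Hill Ln

39 Pine Rd, 59 Main St, 2 Hill Ln, 57 Elm St, 5 Elm St, 29 Hill Ln, 43 Elm St, NULL, 11 Hill Ln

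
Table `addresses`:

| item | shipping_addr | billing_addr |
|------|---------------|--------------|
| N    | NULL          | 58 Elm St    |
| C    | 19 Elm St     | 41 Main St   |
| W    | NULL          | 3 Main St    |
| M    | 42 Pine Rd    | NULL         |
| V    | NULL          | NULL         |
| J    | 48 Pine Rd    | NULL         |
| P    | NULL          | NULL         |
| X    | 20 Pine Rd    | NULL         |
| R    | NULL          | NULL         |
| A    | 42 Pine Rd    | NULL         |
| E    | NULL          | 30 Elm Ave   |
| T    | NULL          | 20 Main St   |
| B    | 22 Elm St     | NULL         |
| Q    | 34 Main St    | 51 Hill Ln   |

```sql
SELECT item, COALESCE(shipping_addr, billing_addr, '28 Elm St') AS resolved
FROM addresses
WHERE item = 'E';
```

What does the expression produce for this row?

30 Elm Ave

item = E: shipping_addr=NULL, billing_addr=30 Elm Ave.
shipping_addr=NULL, billing_addr=30 Elm Ave → 30 Elm Ave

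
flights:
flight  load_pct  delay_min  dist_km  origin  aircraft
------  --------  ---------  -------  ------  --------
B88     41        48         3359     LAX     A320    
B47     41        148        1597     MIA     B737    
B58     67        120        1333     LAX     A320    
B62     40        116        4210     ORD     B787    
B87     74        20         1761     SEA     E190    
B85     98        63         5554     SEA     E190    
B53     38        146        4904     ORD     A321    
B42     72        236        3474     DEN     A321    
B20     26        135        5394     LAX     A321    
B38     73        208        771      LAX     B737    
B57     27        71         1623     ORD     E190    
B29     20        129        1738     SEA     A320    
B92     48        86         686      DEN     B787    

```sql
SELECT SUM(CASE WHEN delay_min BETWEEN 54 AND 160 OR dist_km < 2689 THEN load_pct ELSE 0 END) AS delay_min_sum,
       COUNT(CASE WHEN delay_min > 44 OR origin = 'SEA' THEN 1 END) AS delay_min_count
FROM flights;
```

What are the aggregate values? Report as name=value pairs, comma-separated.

[delay_min_sum: delay_min BETWEEN 54 AND 160 OR dist_km < 2689]
flight=B88: ✗
flight=B47: ✓ → 41
flight=B58: ✓ → 67
flight=B62: ✓ → 40
flight=B87: ✓ → 74
flight=B85: ✓ → 98
flight=B53: ✓ → 38
flight=B42: ✗
flight=B20: ✓ → 26
flight=B38: ✓ → 73
flight=B57: ✓ → 27
flight=B29: ✓ → 20
flight=B92: ✓ → 48
delay_min_sum = 41 + 67 + 40 + 74 + 98 + 38 + 26 + 73 + 27 + 20 + 48 = 552
—
[delay_min_count: delay_min > 44 OR origin = 'SEA']
flight=B88: ✓ → 1
flight=B47: ✓ → 1
flight=B58: ✓ → 1
flight=B62: ✓ → 1
flight=B87: ✓ → 1
flight=B85: ✓ → 1
flight=B53: ✓ → 1
flight=B42: ✓ → 1
flight=B20: ✓ → 1
flight=B38: ✓ → 1
flight=B57: ✓ → 1
flight=B29: ✓ → 1
flight=B92: ✓ → 1
delay_min_count = COUNT(1, 1, 1, 1, 1, 1, 1, 1, 1, 1, 1, 1, 1) = 13

delay_min_sum=552, delay_min_count=13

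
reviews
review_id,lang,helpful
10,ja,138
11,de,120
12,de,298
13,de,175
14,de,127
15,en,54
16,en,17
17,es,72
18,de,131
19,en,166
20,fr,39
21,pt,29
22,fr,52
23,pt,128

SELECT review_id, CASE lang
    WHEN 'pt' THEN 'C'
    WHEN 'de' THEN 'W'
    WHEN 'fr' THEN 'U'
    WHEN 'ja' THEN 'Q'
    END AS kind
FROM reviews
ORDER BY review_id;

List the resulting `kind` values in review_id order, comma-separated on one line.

review_id=10: lang='ja' → Q
review_id=11: lang='de' → W
review_id=12: lang='de' → W
review_id=13: lang='de' → W
review_id=14: lang='de' → W
review_id=15: (no match → NULL) → NULL
review_id=16: (no match → NULL) → NULL
review_id=17: (no match → NULL) → NULL
review_id=18: lang='de' → W
review_id=19: (no match → NULL) → NULL
review_id=20: lang='fr' → U
review_id=21: lang='pt' → C
review_id=22: lang='fr' → U
review_id=23: lang='pt' → C

Q, W, W, W, W, NULL, NULL, NULL, W, NULL, U, C, U, C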